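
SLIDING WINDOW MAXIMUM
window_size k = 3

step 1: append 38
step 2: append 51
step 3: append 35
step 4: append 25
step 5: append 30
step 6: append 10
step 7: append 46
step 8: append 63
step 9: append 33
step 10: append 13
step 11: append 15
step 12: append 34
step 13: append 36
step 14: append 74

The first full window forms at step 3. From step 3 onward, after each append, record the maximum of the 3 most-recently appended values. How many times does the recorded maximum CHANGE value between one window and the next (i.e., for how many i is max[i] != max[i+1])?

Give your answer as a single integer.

step 1: append 38 -> window=[38] (not full yet)
step 2: append 51 -> window=[38, 51] (not full yet)
step 3: append 35 -> window=[38, 51, 35] -> max=51
step 4: append 25 -> window=[51, 35, 25] -> max=51
step 5: append 30 -> window=[35, 25, 30] -> max=35
step 6: append 10 -> window=[25, 30, 10] -> max=30
step 7: append 46 -> window=[30, 10, 46] -> max=46
step 8: append 63 -> window=[10, 46, 63] -> max=63
step 9: append 33 -> window=[46, 63, 33] -> max=63
step 10: append 13 -> window=[63, 33, 13] -> max=63
step 11: append 15 -> window=[33, 13, 15] -> max=33
step 12: append 34 -> window=[13, 15, 34] -> max=34
step 13: append 36 -> window=[15, 34, 36] -> max=36
step 14: append 74 -> window=[34, 36, 74] -> max=74
Recorded maximums: 51 51 35 30 46 63 63 63 33 34 36 74
Changes between consecutive maximums: 8

Answer: 8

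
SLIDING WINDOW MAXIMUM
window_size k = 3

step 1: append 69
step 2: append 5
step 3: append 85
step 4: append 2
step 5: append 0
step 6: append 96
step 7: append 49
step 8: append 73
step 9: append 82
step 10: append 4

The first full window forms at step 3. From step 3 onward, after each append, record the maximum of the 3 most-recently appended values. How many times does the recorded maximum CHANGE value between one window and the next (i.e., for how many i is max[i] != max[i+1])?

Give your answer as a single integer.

step 1: append 69 -> window=[69] (not full yet)
step 2: append 5 -> window=[69, 5] (not full yet)
step 3: append 85 -> window=[69, 5, 85] -> max=85
step 4: append 2 -> window=[5, 85, 2] -> max=85
step 5: append 0 -> window=[85, 2, 0] -> max=85
step 6: append 96 -> window=[2, 0, 96] -> max=96
step 7: append 49 -> window=[0, 96, 49] -> max=96
step 8: append 73 -> window=[96, 49, 73] -> max=96
step 9: append 82 -> window=[49, 73, 82] -> max=82
step 10: append 4 -> window=[73, 82, 4] -> max=82
Recorded maximums: 85 85 85 96 96 96 82 82
Changes between consecutive maximums: 2

Answer: 2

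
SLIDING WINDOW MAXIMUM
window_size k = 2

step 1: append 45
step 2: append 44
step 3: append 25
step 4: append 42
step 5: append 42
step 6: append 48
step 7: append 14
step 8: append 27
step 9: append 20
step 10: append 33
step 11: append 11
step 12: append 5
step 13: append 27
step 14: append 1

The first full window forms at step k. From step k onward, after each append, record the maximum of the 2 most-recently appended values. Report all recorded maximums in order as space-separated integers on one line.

step 1: append 45 -> window=[45] (not full yet)
step 2: append 44 -> window=[45, 44] -> max=45
step 3: append 25 -> window=[44, 25] -> max=44
step 4: append 42 -> window=[25, 42] -> max=42
step 5: append 42 -> window=[42, 42] -> max=42
step 6: append 48 -> window=[42, 48] -> max=48
step 7: append 14 -> window=[48, 14] -> max=48
step 8: append 27 -> window=[14, 27] -> max=27
step 9: append 20 -> window=[27, 20] -> max=27
step 10: append 33 -> window=[20, 33] -> max=33
step 11: append 11 -> window=[33, 11] -> max=33
step 12: append 5 -> window=[11, 5] -> max=11
step 13: append 27 -> window=[5, 27] -> max=27
step 14: append 1 -> window=[27, 1] -> max=27

Answer: 45 44 42 42 48 48 27 27 33 33 11 27 27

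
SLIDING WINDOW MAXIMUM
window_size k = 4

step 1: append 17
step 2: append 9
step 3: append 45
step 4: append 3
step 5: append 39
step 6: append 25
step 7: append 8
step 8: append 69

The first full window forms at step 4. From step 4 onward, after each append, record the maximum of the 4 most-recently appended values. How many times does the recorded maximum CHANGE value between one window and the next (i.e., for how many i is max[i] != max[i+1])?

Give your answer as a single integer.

Answer: 2

Derivation:
step 1: append 17 -> window=[17] (not full yet)
step 2: append 9 -> window=[17, 9] (not full yet)
step 3: append 45 -> window=[17, 9, 45] (not full yet)
step 4: append 3 -> window=[17, 9, 45, 3] -> max=45
step 5: append 39 -> window=[9, 45, 3, 39] -> max=45
step 6: append 25 -> window=[45, 3, 39, 25] -> max=45
step 7: append 8 -> window=[3, 39, 25, 8] -> max=39
step 8: append 69 -> window=[39, 25, 8, 69] -> max=69
Recorded maximums: 45 45 45 39 69
Changes between consecutive maximums: 2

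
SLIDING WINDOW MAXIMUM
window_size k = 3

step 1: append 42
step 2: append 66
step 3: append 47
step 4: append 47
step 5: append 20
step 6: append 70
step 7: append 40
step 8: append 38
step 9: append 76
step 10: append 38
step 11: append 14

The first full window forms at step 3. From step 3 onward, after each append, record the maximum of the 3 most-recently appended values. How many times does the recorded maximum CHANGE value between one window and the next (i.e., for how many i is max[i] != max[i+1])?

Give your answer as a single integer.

Answer: 3

Derivation:
step 1: append 42 -> window=[42] (not full yet)
step 2: append 66 -> window=[42, 66] (not full yet)
step 3: append 47 -> window=[42, 66, 47] -> max=66
step 4: append 47 -> window=[66, 47, 47] -> max=66
step 5: append 20 -> window=[47, 47, 20] -> max=47
step 6: append 70 -> window=[47, 20, 70] -> max=70
step 7: append 40 -> window=[20, 70, 40] -> max=70
step 8: append 38 -> window=[70, 40, 38] -> max=70
step 9: append 76 -> window=[40, 38, 76] -> max=76
step 10: append 38 -> window=[38, 76, 38] -> max=76
step 11: append 14 -> window=[76, 38, 14] -> max=76
Recorded maximums: 66 66 47 70 70 70 76 76 76
Changes between consecutive maximums: 3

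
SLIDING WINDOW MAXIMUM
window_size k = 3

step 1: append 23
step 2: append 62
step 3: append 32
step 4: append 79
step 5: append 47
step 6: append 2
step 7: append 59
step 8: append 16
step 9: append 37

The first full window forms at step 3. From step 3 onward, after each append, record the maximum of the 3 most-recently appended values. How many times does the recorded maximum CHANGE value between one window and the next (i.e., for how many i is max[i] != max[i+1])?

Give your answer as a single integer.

Answer: 2

Derivation:
step 1: append 23 -> window=[23] (not full yet)
step 2: append 62 -> window=[23, 62] (not full yet)
step 3: append 32 -> window=[23, 62, 32] -> max=62
step 4: append 79 -> window=[62, 32, 79] -> max=79
step 5: append 47 -> window=[32, 79, 47] -> max=79
step 6: append 2 -> window=[79, 47, 2] -> max=79
step 7: append 59 -> window=[47, 2, 59] -> max=59
step 8: append 16 -> window=[2, 59, 16] -> max=59
step 9: append 37 -> window=[59, 16, 37] -> max=59
Recorded maximums: 62 79 79 79 59 59 59
Changes between consecutive maximums: 2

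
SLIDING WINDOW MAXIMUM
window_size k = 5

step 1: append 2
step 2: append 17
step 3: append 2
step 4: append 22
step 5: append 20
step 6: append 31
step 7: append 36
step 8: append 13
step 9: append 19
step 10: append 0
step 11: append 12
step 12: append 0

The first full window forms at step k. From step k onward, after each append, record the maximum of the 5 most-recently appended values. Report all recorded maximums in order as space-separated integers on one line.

Answer: 22 31 36 36 36 36 36 19

Derivation:
step 1: append 2 -> window=[2] (not full yet)
step 2: append 17 -> window=[2, 17] (not full yet)
step 3: append 2 -> window=[2, 17, 2] (not full yet)
step 4: append 22 -> window=[2, 17, 2, 22] (not full yet)
step 5: append 20 -> window=[2, 17, 2, 22, 20] -> max=22
step 6: append 31 -> window=[17, 2, 22, 20, 31] -> max=31
step 7: append 36 -> window=[2, 22, 20, 31, 36] -> max=36
step 8: append 13 -> window=[22, 20, 31, 36, 13] -> max=36
step 9: append 19 -> window=[20, 31, 36, 13, 19] -> max=36
step 10: append 0 -> window=[31, 36, 13, 19, 0] -> max=36
step 11: append 12 -> window=[36, 13, 19, 0, 12] -> max=36
step 12: append 0 -> window=[13, 19, 0, 12, 0] -> max=19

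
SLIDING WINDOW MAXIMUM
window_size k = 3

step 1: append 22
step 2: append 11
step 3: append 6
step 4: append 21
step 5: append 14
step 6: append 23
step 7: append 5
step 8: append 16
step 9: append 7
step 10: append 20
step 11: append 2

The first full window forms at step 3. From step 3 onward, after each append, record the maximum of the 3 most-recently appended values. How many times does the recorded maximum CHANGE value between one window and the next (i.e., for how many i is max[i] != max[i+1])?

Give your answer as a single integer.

Answer: 4

Derivation:
step 1: append 22 -> window=[22] (not full yet)
step 2: append 11 -> window=[22, 11] (not full yet)
step 3: append 6 -> window=[22, 11, 6] -> max=22
step 4: append 21 -> window=[11, 6, 21] -> max=21
step 5: append 14 -> window=[6, 21, 14] -> max=21
step 6: append 23 -> window=[21, 14, 23] -> max=23
step 7: append 5 -> window=[14, 23, 5] -> max=23
step 8: append 16 -> window=[23, 5, 16] -> max=23
step 9: append 7 -> window=[5, 16, 7] -> max=16
step 10: append 20 -> window=[16, 7, 20] -> max=20
step 11: append 2 -> window=[7, 20, 2] -> max=20
Recorded maximums: 22 21 21 23 23 23 16 20 20
Changes between consecutive maximums: 4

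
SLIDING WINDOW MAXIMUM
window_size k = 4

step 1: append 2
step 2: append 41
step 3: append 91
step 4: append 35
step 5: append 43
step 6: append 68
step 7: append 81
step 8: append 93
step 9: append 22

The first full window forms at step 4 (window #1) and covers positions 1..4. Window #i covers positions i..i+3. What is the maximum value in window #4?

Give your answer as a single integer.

step 1: append 2 -> window=[2] (not full yet)
step 2: append 41 -> window=[2, 41] (not full yet)
step 3: append 91 -> window=[2, 41, 91] (not full yet)
step 4: append 35 -> window=[2, 41, 91, 35] -> max=91
step 5: append 43 -> window=[41, 91, 35, 43] -> max=91
step 6: append 68 -> window=[91, 35, 43, 68] -> max=91
step 7: append 81 -> window=[35, 43, 68, 81] -> max=81
Window #4 max = 81

Answer: 81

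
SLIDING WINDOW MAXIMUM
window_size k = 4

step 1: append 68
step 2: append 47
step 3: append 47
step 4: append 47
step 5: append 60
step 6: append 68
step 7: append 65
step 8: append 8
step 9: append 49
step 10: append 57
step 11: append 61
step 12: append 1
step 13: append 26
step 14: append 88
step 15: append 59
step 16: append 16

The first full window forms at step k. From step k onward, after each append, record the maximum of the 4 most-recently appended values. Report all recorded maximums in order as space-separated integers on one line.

Answer: 68 60 68 68 68 68 65 61 61 61 88 88 88

Derivation:
step 1: append 68 -> window=[68] (not full yet)
step 2: append 47 -> window=[68, 47] (not full yet)
step 3: append 47 -> window=[68, 47, 47] (not full yet)
step 4: append 47 -> window=[68, 47, 47, 47] -> max=68
step 5: append 60 -> window=[47, 47, 47, 60] -> max=60
step 6: append 68 -> window=[47, 47, 60, 68] -> max=68
step 7: append 65 -> window=[47, 60, 68, 65] -> max=68
step 8: append 8 -> window=[60, 68, 65, 8] -> max=68
step 9: append 49 -> window=[68, 65, 8, 49] -> max=68
step 10: append 57 -> window=[65, 8, 49, 57] -> max=65
step 11: append 61 -> window=[8, 49, 57, 61] -> max=61
step 12: append 1 -> window=[49, 57, 61, 1] -> max=61
step 13: append 26 -> window=[57, 61, 1, 26] -> max=61
step 14: append 88 -> window=[61, 1, 26, 88] -> max=88
step 15: append 59 -> window=[1, 26, 88, 59] -> max=88
step 16: append 16 -> window=[26, 88, 59, 16] -> max=88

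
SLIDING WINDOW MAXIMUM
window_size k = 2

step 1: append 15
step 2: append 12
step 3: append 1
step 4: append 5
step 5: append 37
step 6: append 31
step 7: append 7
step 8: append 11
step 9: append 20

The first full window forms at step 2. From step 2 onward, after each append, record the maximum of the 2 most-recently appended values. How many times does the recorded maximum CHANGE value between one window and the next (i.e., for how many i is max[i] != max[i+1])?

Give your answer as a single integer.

Answer: 6

Derivation:
step 1: append 15 -> window=[15] (not full yet)
step 2: append 12 -> window=[15, 12] -> max=15
step 3: append 1 -> window=[12, 1] -> max=12
step 4: append 5 -> window=[1, 5] -> max=5
step 5: append 37 -> window=[5, 37] -> max=37
step 6: append 31 -> window=[37, 31] -> max=37
step 7: append 7 -> window=[31, 7] -> max=31
step 8: append 11 -> window=[7, 11] -> max=11
step 9: append 20 -> window=[11, 20] -> max=20
Recorded maximums: 15 12 5 37 37 31 11 20
Changes between consecutive maximums: 6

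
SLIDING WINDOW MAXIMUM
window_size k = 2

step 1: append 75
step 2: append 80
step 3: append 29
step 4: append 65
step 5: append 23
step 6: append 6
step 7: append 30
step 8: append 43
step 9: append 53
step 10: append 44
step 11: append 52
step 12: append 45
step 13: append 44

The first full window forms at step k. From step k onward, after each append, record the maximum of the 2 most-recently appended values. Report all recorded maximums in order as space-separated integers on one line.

Answer: 80 80 65 65 23 30 43 53 53 52 52 45

Derivation:
step 1: append 75 -> window=[75] (not full yet)
step 2: append 80 -> window=[75, 80] -> max=80
step 3: append 29 -> window=[80, 29] -> max=80
step 4: append 65 -> window=[29, 65] -> max=65
step 5: append 23 -> window=[65, 23] -> max=65
step 6: append 6 -> window=[23, 6] -> max=23
step 7: append 30 -> window=[6, 30] -> max=30
step 8: append 43 -> window=[30, 43] -> max=43
step 9: append 53 -> window=[43, 53] -> max=53
step 10: append 44 -> window=[53, 44] -> max=53
step 11: append 52 -> window=[44, 52] -> max=52
step 12: append 45 -> window=[52, 45] -> max=52
step 13: append 44 -> window=[45, 44] -> max=45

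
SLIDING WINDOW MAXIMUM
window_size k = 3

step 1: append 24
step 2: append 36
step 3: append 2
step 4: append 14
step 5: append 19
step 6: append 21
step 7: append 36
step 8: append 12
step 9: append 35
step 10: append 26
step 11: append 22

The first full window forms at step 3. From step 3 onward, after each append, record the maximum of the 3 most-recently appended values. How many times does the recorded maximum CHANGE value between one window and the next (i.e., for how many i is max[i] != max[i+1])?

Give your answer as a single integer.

step 1: append 24 -> window=[24] (not full yet)
step 2: append 36 -> window=[24, 36] (not full yet)
step 3: append 2 -> window=[24, 36, 2] -> max=36
step 4: append 14 -> window=[36, 2, 14] -> max=36
step 5: append 19 -> window=[2, 14, 19] -> max=19
step 6: append 21 -> window=[14, 19, 21] -> max=21
step 7: append 36 -> window=[19, 21, 36] -> max=36
step 8: append 12 -> window=[21, 36, 12] -> max=36
step 9: append 35 -> window=[36, 12, 35] -> max=36
step 10: append 26 -> window=[12, 35, 26] -> max=35
step 11: append 22 -> window=[35, 26, 22] -> max=35
Recorded maximums: 36 36 19 21 36 36 36 35 35
Changes between consecutive maximums: 4

Answer: 4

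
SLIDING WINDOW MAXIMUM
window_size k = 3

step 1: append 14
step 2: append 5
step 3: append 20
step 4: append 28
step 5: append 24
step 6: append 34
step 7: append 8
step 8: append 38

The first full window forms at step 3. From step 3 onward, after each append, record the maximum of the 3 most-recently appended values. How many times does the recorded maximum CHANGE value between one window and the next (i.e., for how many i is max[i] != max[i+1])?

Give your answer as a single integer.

step 1: append 14 -> window=[14] (not full yet)
step 2: append 5 -> window=[14, 5] (not full yet)
step 3: append 20 -> window=[14, 5, 20] -> max=20
step 4: append 28 -> window=[5, 20, 28] -> max=28
step 5: append 24 -> window=[20, 28, 24] -> max=28
step 6: append 34 -> window=[28, 24, 34] -> max=34
step 7: append 8 -> window=[24, 34, 8] -> max=34
step 8: append 38 -> window=[34, 8, 38] -> max=38
Recorded maximums: 20 28 28 34 34 38
Changes between consecutive maximums: 3

Answer: 3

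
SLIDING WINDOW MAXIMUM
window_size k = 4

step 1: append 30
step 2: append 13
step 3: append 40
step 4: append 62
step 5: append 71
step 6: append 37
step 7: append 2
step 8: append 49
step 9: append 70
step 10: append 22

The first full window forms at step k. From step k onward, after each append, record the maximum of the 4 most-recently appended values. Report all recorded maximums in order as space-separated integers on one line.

step 1: append 30 -> window=[30] (not full yet)
step 2: append 13 -> window=[30, 13] (not full yet)
step 3: append 40 -> window=[30, 13, 40] (not full yet)
step 4: append 62 -> window=[30, 13, 40, 62] -> max=62
step 5: append 71 -> window=[13, 40, 62, 71] -> max=71
step 6: append 37 -> window=[40, 62, 71, 37] -> max=71
step 7: append 2 -> window=[62, 71, 37, 2] -> max=71
step 8: append 49 -> window=[71, 37, 2, 49] -> max=71
step 9: append 70 -> window=[37, 2, 49, 70] -> max=70
step 10: append 22 -> window=[2, 49, 70, 22] -> max=70

Answer: 62 71 71 71 71 70 70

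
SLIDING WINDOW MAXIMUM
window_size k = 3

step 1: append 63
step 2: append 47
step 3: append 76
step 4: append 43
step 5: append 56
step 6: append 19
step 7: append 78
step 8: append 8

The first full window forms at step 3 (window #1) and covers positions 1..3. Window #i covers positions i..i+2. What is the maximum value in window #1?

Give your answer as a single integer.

Answer: 76

Derivation:
step 1: append 63 -> window=[63] (not full yet)
step 2: append 47 -> window=[63, 47] (not full yet)
step 3: append 76 -> window=[63, 47, 76] -> max=76
Window #1 max = 76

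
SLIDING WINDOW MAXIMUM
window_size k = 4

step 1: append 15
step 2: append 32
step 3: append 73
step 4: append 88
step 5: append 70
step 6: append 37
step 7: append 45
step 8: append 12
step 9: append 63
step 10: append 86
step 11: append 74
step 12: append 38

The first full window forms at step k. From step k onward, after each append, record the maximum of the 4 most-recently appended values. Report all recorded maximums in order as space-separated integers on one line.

Answer: 88 88 88 88 70 63 86 86 86

Derivation:
step 1: append 15 -> window=[15] (not full yet)
step 2: append 32 -> window=[15, 32] (not full yet)
step 3: append 73 -> window=[15, 32, 73] (not full yet)
step 4: append 88 -> window=[15, 32, 73, 88] -> max=88
step 5: append 70 -> window=[32, 73, 88, 70] -> max=88
step 6: append 37 -> window=[73, 88, 70, 37] -> max=88
step 7: append 45 -> window=[88, 70, 37, 45] -> max=88
step 8: append 12 -> window=[70, 37, 45, 12] -> max=70
step 9: append 63 -> window=[37, 45, 12, 63] -> max=63
step 10: append 86 -> window=[45, 12, 63, 86] -> max=86
step 11: append 74 -> window=[12, 63, 86, 74] -> max=86
step 12: append 38 -> window=[63, 86, 74, 38] -> max=86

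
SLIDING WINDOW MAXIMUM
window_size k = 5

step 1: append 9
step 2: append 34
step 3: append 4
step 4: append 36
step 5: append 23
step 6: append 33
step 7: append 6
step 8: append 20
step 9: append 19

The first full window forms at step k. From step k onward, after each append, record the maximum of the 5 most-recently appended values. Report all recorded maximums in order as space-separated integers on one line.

Answer: 36 36 36 36 33

Derivation:
step 1: append 9 -> window=[9] (not full yet)
step 2: append 34 -> window=[9, 34] (not full yet)
step 3: append 4 -> window=[9, 34, 4] (not full yet)
step 4: append 36 -> window=[9, 34, 4, 36] (not full yet)
step 5: append 23 -> window=[9, 34, 4, 36, 23] -> max=36
step 6: append 33 -> window=[34, 4, 36, 23, 33] -> max=36
step 7: append 6 -> window=[4, 36, 23, 33, 6] -> max=36
step 8: append 20 -> window=[36, 23, 33, 6, 20] -> max=36
step 9: append 19 -> window=[23, 33, 6, 20, 19] -> max=33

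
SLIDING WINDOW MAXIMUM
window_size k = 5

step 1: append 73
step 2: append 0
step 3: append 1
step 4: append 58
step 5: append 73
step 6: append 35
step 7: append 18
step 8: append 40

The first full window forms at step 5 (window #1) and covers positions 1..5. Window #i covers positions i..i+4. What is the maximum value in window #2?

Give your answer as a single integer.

Answer: 73

Derivation:
step 1: append 73 -> window=[73] (not full yet)
step 2: append 0 -> window=[73, 0] (not full yet)
step 3: append 1 -> window=[73, 0, 1] (not full yet)
step 4: append 58 -> window=[73, 0, 1, 58] (not full yet)
step 5: append 73 -> window=[73, 0, 1, 58, 73] -> max=73
step 6: append 35 -> window=[0, 1, 58, 73, 35] -> max=73
Window #2 max = 73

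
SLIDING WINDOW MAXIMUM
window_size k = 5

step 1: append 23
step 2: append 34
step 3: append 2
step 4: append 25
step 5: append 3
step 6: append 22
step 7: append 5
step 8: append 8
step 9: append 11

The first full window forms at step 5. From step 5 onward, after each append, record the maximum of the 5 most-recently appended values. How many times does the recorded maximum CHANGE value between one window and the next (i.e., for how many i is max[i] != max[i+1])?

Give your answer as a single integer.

step 1: append 23 -> window=[23] (not full yet)
step 2: append 34 -> window=[23, 34] (not full yet)
step 3: append 2 -> window=[23, 34, 2] (not full yet)
step 4: append 25 -> window=[23, 34, 2, 25] (not full yet)
step 5: append 3 -> window=[23, 34, 2, 25, 3] -> max=34
step 6: append 22 -> window=[34, 2, 25, 3, 22] -> max=34
step 7: append 5 -> window=[2, 25, 3, 22, 5] -> max=25
step 8: append 8 -> window=[25, 3, 22, 5, 8] -> max=25
step 9: append 11 -> window=[3, 22, 5, 8, 11] -> max=22
Recorded maximums: 34 34 25 25 22
Changes between consecutive maximums: 2

Answer: 2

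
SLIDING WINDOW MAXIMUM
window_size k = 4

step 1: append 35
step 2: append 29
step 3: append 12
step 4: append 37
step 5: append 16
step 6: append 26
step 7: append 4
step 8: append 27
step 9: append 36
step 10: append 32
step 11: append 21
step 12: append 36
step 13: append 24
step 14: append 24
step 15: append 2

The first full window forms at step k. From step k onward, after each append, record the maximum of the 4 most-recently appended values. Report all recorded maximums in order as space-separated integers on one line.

step 1: append 35 -> window=[35] (not full yet)
step 2: append 29 -> window=[35, 29] (not full yet)
step 3: append 12 -> window=[35, 29, 12] (not full yet)
step 4: append 37 -> window=[35, 29, 12, 37] -> max=37
step 5: append 16 -> window=[29, 12, 37, 16] -> max=37
step 6: append 26 -> window=[12, 37, 16, 26] -> max=37
step 7: append 4 -> window=[37, 16, 26, 4] -> max=37
step 8: append 27 -> window=[16, 26, 4, 27] -> max=27
step 9: append 36 -> window=[26, 4, 27, 36] -> max=36
step 10: append 32 -> window=[4, 27, 36, 32] -> max=36
step 11: append 21 -> window=[27, 36, 32, 21] -> max=36
step 12: append 36 -> window=[36, 32, 21, 36] -> max=36
step 13: append 24 -> window=[32, 21, 36, 24] -> max=36
step 14: append 24 -> window=[21, 36, 24, 24] -> max=36
step 15: append 2 -> window=[36, 24, 24, 2] -> max=36

Answer: 37 37 37 37 27 36 36 36 36 36 36 36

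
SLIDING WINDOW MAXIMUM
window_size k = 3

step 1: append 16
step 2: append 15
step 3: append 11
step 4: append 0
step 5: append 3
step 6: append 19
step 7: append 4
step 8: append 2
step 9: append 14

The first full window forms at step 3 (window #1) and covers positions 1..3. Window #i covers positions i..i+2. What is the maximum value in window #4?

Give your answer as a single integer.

Answer: 19

Derivation:
step 1: append 16 -> window=[16] (not full yet)
step 2: append 15 -> window=[16, 15] (not full yet)
step 3: append 11 -> window=[16, 15, 11] -> max=16
step 4: append 0 -> window=[15, 11, 0] -> max=15
step 5: append 3 -> window=[11, 0, 3] -> max=11
step 6: append 19 -> window=[0, 3, 19] -> max=19
Window #4 max = 19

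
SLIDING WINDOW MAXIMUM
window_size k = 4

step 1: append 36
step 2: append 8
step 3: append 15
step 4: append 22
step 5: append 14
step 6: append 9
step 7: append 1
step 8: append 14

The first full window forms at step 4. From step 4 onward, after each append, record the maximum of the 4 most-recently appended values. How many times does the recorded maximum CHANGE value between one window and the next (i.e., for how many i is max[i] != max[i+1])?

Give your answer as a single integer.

step 1: append 36 -> window=[36] (not full yet)
step 2: append 8 -> window=[36, 8] (not full yet)
step 3: append 15 -> window=[36, 8, 15] (not full yet)
step 4: append 22 -> window=[36, 8, 15, 22] -> max=36
step 5: append 14 -> window=[8, 15, 22, 14] -> max=22
step 6: append 9 -> window=[15, 22, 14, 9] -> max=22
step 7: append 1 -> window=[22, 14, 9, 1] -> max=22
step 8: append 14 -> window=[14, 9, 1, 14] -> max=14
Recorded maximums: 36 22 22 22 14
Changes between consecutive maximums: 2

Answer: 2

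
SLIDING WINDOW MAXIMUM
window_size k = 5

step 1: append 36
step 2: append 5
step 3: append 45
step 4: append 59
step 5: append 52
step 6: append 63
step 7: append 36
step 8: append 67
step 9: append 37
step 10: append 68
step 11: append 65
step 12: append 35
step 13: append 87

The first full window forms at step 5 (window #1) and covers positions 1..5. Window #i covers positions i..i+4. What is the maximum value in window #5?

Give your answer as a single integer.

Answer: 67

Derivation:
step 1: append 36 -> window=[36] (not full yet)
step 2: append 5 -> window=[36, 5] (not full yet)
step 3: append 45 -> window=[36, 5, 45] (not full yet)
step 4: append 59 -> window=[36, 5, 45, 59] (not full yet)
step 5: append 52 -> window=[36, 5, 45, 59, 52] -> max=59
step 6: append 63 -> window=[5, 45, 59, 52, 63] -> max=63
step 7: append 36 -> window=[45, 59, 52, 63, 36] -> max=63
step 8: append 67 -> window=[59, 52, 63, 36, 67] -> max=67
step 9: append 37 -> window=[52, 63, 36, 67, 37] -> max=67
Window #5 max = 67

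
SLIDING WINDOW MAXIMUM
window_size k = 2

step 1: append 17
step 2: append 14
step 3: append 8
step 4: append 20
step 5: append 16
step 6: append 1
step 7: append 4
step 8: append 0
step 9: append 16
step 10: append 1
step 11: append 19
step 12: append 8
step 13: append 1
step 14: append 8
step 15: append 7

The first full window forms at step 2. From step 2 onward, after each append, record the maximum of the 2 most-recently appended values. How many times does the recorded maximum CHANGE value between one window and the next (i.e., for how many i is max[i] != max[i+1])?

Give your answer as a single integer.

step 1: append 17 -> window=[17] (not full yet)
step 2: append 14 -> window=[17, 14] -> max=17
step 3: append 8 -> window=[14, 8] -> max=14
step 4: append 20 -> window=[8, 20] -> max=20
step 5: append 16 -> window=[20, 16] -> max=20
step 6: append 1 -> window=[16, 1] -> max=16
step 7: append 4 -> window=[1, 4] -> max=4
step 8: append 0 -> window=[4, 0] -> max=4
step 9: append 16 -> window=[0, 16] -> max=16
step 10: append 1 -> window=[16, 1] -> max=16
step 11: append 19 -> window=[1, 19] -> max=19
step 12: append 8 -> window=[19, 8] -> max=19
step 13: append 1 -> window=[8, 1] -> max=8
step 14: append 8 -> window=[1, 8] -> max=8
step 15: append 7 -> window=[8, 7] -> max=8
Recorded maximums: 17 14 20 20 16 4 4 16 16 19 19 8 8 8
Changes between consecutive maximums: 7

Answer: 7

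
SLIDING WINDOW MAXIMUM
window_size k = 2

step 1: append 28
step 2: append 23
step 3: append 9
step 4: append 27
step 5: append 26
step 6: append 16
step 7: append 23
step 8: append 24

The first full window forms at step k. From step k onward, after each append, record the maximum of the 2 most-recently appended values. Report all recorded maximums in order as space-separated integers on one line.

Answer: 28 23 27 27 26 23 24

Derivation:
step 1: append 28 -> window=[28] (not full yet)
step 2: append 23 -> window=[28, 23] -> max=28
step 3: append 9 -> window=[23, 9] -> max=23
step 4: append 27 -> window=[9, 27] -> max=27
step 5: append 26 -> window=[27, 26] -> max=27
step 6: append 16 -> window=[26, 16] -> max=26
step 7: append 23 -> window=[16, 23] -> max=23
step 8: append 24 -> window=[23, 24] -> max=24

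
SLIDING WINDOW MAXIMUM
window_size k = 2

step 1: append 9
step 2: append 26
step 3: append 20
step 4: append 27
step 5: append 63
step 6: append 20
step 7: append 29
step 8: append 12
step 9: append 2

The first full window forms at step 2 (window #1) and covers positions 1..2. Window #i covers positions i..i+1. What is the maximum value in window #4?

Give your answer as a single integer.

Answer: 63

Derivation:
step 1: append 9 -> window=[9] (not full yet)
step 2: append 26 -> window=[9, 26] -> max=26
step 3: append 20 -> window=[26, 20] -> max=26
step 4: append 27 -> window=[20, 27] -> max=27
step 5: append 63 -> window=[27, 63] -> max=63
Window #4 max = 63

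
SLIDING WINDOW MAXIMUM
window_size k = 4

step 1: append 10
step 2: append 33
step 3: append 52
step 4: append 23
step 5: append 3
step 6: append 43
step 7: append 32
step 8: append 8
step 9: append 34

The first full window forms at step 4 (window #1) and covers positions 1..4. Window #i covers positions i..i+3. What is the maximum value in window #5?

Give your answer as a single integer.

Answer: 43

Derivation:
step 1: append 10 -> window=[10] (not full yet)
step 2: append 33 -> window=[10, 33] (not full yet)
step 3: append 52 -> window=[10, 33, 52] (not full yet)
step 4: append 23 -> window=[10, 33, 52, 23] -> max=52
step 5: append 3 -> window=[33, 52, 23, 3] -> max=52
step 6: append 43 -> window=[52, 23, 3, 43] -> max=52
step 7: append 32 -> window=[23, 3, 43, 32] -> max=43
step 8: append 8 -> window=[3, 43, 32, 8] -> max=43
Window #5 max = 43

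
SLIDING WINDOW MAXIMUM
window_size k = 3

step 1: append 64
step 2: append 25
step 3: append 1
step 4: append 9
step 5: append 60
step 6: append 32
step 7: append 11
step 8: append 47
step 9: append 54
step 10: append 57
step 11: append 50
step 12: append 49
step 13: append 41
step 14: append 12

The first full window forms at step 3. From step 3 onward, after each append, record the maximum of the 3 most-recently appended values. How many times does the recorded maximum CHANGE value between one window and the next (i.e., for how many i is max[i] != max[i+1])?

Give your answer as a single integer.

step 1: append 64 -> window=[64] (not full yet)
step 2: append 25 -> window=[64, 25] (not full yet)
step 3: append 1 -> window=[64, 25, 1] -> max=64
step 4: append 9 -> window=[25, 1, 9] -> max=25
step 5: append 60 -> window=[1, 9, 60] -> max=60
step 6: append 32 -> window=[9, 60, 32] -> max=60
step 7: append 11 -> window=[60, 32, 11] -> max=60
step 8: append 47 -> window=[32, 11, 47] -> max=47
step 9: append 54 -> window=[11, 47, 54] -> max=54
step 10: append 57 -> window=[47, 54, 57] -> max=57
step 11: append 50 -> window=[54, 57, 50] -> max=57
step 12: append 49 -> window=[57, 50, 49] -> max=57
step 13: append 41 -> window=[50, 49, 41] -> max=50
step 14: append 12 -> window=[49, 41, 12] -> max=49
Recorded maximums: 64 25 60 60 60 47 54 57 57 57 50 49
Changes between consecutive maximums: 7

Answer: 7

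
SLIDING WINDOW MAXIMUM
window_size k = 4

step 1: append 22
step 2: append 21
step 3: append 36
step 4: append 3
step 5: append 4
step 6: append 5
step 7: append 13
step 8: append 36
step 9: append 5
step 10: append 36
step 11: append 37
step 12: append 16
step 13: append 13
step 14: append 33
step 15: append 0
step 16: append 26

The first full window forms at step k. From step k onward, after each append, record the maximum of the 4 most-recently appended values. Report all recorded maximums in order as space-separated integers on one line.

step 1: append 22 -> window=[22] (not full yet)
step 2: append 21 -> window=[22, 21] (not full yet)
step 3: append 36 -> window=[22, 21, 36] (not full yet)
step 4: append 3 -> window=[22, 21, 36, 3] -> max=36
step 5: append 4 -> window=[21, 36, 3, 4] -> max=36
step 6: append 5 -> window=[36, 3, 4, 5] -> max=36
step 7: append 13 -> window=[3, 4, 5, 13] -> max=13
step 8: append 36 -> window=[4, 5, 13, 36] -> max=36
step 9: append 5 -> window=[5, 13, 36, 5] -> max=36
step 10: append 36 -> window=[13, 36, 5, 36] -> max=36
step 11: append 37 -> window=[36, 5, 36, 37] -> max=37
step 12: append 16 -> window=[5, 36, 37, 16] -> max=37
step 13: append 13 -> window=[36, 37, 16, 13] -> max=37
step 14: append 33 -> window=[37, 16, 13, 33] -> max=37
step 15: append 0 -> window=[16, 13, 33, 0] -> max=33
step 16: append 26 -> window=[13, 33, 0, 26] -> max=33

Answer: 36 36 36 13 36 36 36 37 37 37 37 33 33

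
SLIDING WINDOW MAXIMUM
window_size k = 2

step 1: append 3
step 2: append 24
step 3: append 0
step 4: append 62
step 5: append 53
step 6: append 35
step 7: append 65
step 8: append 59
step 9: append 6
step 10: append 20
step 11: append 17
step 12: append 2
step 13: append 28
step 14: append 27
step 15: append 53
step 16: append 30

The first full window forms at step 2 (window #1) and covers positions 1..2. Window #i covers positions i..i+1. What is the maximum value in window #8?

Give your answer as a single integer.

step 1: append 3 -> window=[3] (not full yet)
step 2: append 24 -> window=[3, 24] -> max=24
step 3: append 0 -> window=[24, 0] -> max=24
step 4: append 62 -> window=[0, 62] -> max=62
step 5: append 53 -> window=[62, 53] -> max=62
step 6: append 35 -> window=[53, 35] -> max=53
step 7: append 65 -> window=[35, 65] -> max=65
step 8: append 59 -> window=[65, 59] -> max=65
step 9: append 6 -> window=[59, 6] -> max=59
Window #8 max = 59

Answer: 59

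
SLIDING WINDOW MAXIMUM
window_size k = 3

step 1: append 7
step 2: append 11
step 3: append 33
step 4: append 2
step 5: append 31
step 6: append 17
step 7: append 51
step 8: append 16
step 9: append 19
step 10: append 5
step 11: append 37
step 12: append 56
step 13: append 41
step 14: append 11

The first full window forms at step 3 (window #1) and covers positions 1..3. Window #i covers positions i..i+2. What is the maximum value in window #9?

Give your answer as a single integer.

Answer: 37

Derivation:
step 1: append 7 -> window=[7] (not full yet)
step 2: append 11 -> window=[7, 11] (not full yet)
step 3: append 33 -> window=[7, 11, 33] -> max=33
step 4: append 2 -> window=[11, 33, 2] -> max=33
step 5: append 31 -> window=[33, 2, 31] -> max=33
step 6: append 17 -> window=[2, 31, 17] -> max=31
step 7: append 51 -> window=[31, 17, 51] -> max=51
step 8: append 16 -> window=[17, 51, 16] -> max=51
step 9: append 19 -> window=[51, 16, 19] -> max=51
step 10: append 5 -> window=[16, 19, 5] -> max=19
step 11: append 37 -> window=[19, 5, 37] -> max=37
Window #9 max = 37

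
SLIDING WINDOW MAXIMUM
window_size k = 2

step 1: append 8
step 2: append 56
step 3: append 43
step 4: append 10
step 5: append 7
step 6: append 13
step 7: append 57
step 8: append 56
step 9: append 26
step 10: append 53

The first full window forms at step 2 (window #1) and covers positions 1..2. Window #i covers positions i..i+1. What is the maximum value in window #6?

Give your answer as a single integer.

Answer: 57

Derivation:
step 1: append 8 -> window=[8] (not full yet)
step 2: append 56 -> window=[8, 56] -> max=56
step 3: append 43 -> window=[56, 43] -> max=56
step 4: append 10 -> window=[43, 10] -> max=43
step 5: append 7 -> window=[10, 7] -> max=10
step 6: append 13 -> window=[7, 13] -> max=13
step 7: append 57 -> window=[13, 57] -> max=57
Window #6 max = 57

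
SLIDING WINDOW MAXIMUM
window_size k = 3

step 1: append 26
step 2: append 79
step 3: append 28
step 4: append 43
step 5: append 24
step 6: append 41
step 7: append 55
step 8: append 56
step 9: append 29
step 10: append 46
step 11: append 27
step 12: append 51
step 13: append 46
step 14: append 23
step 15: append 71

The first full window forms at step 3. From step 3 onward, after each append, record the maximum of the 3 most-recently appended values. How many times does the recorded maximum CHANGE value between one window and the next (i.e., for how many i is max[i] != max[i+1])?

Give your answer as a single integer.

Answer: 6

Derivation:
step 1: append 26 -> window=[26] (not full yet)
step 2: append 79 -> window=[26, 79] (not full yet)
step 3: append 28 -> window=[26, 79, 28] -> max=79
step 4: append 43 -> window=[79, 28, 43] -> max=79
step 5: append 24 -> window=[28, 43, 24] -> max=43
step 6: append 41 -> window=[43, 24, 41] -> max=43
step 7: append 55 -> window=[24, 41, 55] -> max=55
step 8: append 56 -> window=[41, 55, 56] -> max=56
step 9: append 29 -> window=[55, 56, 29] -> max=56
step 10: append 46 -> window=[56, 29, 46] -> max=56
step 11: append 27 -> window=[29, 46, 27] -> max=46
step 12: append 51 -> window=[46, 27, 51] -> max=51
step 13: append 46 -> window=[27, 51, 46] -> max=51
step 14: append 23 -> window=[51, 46, 23] -> max=51
step 15: append 71 -> window=[46, 23, 71] -> max=71
Recorded maximums: 79 79 43 43 55 56 56 56 46 51 51 51 71
Changes between consecutive maximums: 6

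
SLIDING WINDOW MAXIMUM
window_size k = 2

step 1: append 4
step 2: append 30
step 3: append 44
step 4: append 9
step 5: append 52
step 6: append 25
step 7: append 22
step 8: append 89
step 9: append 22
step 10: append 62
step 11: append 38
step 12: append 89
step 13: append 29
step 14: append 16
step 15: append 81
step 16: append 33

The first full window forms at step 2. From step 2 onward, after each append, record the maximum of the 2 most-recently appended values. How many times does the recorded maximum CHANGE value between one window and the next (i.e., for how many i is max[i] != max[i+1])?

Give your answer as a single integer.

step 1: append 4 -> window=[4] (not full yet)
step 2: append 30 -> window=[4, 30] -> max=30
step 3: append 44 -> window=[30, 44] -> max=44
step 4: append 9 -> window=[44, 9] -> max=44
step 5: append 52 -> window=[9, 52] -> max=52
step 6: append 25 -> window=[52, 25] -> max=52
step 7: append 22 -> window=[25, 22] -> max=25
step 8: append 89 -> window=[22, 89] -> max=89
step 9: append 22 -> window=[89, 22] -> max=89
step 10: append 62 -> window=[22, 62] -> max=62
step 11: append 38 -> window=[62, 38] -> max=62
step 12: append 89 -> window=[38, 89] -> max=89
step 13: append 29 -> window=[89, 29] -> max=89
step 14: append 16 -> window=[29, 16] -> max=29
step 15: append 81 -> window=[16, 81] -> max=81
step 16: append 33 -> window=[81, 33] -> max=81
Recorded maximums: 30 44 44 52 52 25 89 89 62 62 89 89 29 81 81
Changes between consecutive maximums: 8

Answer: 8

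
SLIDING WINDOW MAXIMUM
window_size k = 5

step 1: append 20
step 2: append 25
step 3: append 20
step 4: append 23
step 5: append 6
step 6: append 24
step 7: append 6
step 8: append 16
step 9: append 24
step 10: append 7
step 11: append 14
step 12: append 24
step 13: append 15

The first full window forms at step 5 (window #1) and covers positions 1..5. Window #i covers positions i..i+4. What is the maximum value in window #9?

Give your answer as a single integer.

step 1: append 20 -> window=[20] (not full yet)
step 2: append 25 -> window=[20, 25] (not full yet)
step 3: append 20 -> window=[20, 25, 20] (not full yet)
step 4: append 23 -> window=[20, 25, 20, 23] (not full yet)
step 5: append 6 -> window=[20, 25, 20, 23, 6] -> max=25
step 6: append 24 -> window=[25, 20, 23, 6, 24] -> max=25
step 7: append 6 -> window=[20, 23, 6, 24, 6] -> max=24
step 8: append 16 -> window=[23, 6, 24, 6, 16] -> max=24
step 9: append 24 -> window=[6, 24, 6, 16, 24] -> max=24
step 10: append 7 -> window=[24, 6, 16, 24, 7] -> max=24
step 11: append 14 -> window=[6, 16, 24, 7, 14] -> max=24
step 12: append 24 -> window=[16, 24, 7, 14, 24] -> max=24
step 13: append 15 -> window=[24, 7, 14, 24, 15] -> max=24
Window #9 max = 24

Answer: 24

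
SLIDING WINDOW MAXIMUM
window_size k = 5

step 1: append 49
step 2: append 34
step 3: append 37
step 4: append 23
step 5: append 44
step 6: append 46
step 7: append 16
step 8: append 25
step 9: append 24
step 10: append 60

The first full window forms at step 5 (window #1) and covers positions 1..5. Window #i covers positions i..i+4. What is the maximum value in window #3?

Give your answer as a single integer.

Answer: 46

Derivation:
step 1: append 49 -> window=[49] (not full yet)
step 2: append 34 -> window=[49, 34] (not full yet)
step 3: append 37 -> window=[49, 34, 37] (not full yet)
step 4: append 23 -> window=[49, 34, 37, 23] (not full yet)
step 5: append 44 -> window=[49, 34, 37, 23, 44] -> max=49
step 6: append 46 -> window=[34, 37, 23, 44, 46] -> max=46
step 7: append 16 -> window=[37, 23, 44, 46, 16] -> max=46
Window #3 max = 46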